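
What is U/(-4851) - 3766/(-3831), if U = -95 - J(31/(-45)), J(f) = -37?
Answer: 6163688/6194727 ≈ 0.99499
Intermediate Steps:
U = -58 (U = -95 - 1*(-37) = -95 + 37 = -58)
U/(-4851) - 3766/(-3831) = -58/(-4851) - 3766/(-3831) = -58*(-1/4851) - 3766*(-1/3831) = 58/4851 + 3766/3831 = 6163688/6194727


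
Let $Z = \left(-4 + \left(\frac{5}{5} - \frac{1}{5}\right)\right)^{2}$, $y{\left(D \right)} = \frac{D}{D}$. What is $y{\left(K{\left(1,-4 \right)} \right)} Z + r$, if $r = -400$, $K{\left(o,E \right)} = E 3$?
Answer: $- \frac{9744}{25} \approx -389.76$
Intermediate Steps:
$K{\left(o,E \right)} = 3 E$
$y{\left(D \right)} = 1$
$Z = \frac{256}{25}$ ($Z = \left(-4 + \left(5 \cdot \frac{1}{5} - \frac{1}{5}\right)\right)^{2} = \left(-4 + \left(1 - \frac{1}{5}\right)\right)^{2} = \left(-4 + \frac{4}{5}\right)^{2} = \left(- \frac{16}{5}\right)^{2} = \frac{256}{25} \approx 10.24$)
$y{\left(K{\left(1,-4 \right)} \right)} Z + r = 1 \cdot \frac{256}{25} - 400 = \frac{256}{25} - 400 = - \frac{9744}{25}$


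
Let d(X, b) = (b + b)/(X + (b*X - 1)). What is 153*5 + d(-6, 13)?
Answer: 64999/85 ≈ 764.69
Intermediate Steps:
d(X, b) = 2*b/(-1 + X + X*b) (d(X, b) = (2*b)/(X + (X*b - 1)) = (2*b)/(X + (-1 + X*b)) = (2*b)/(-1 + X + X*b) = 2*b/(-1 + X + X*b))
153*5 + d(-6, 13) = 153*5 + 2*13/(-1 - 6 - 6*13) = 765 + 2*13/(-1 - 6 - 78) = 765 + 2*13/(-85) = 765 + 2*13*(-1/85) = 765 - 26/85 = 64999/85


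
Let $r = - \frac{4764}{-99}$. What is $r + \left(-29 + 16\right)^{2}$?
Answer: $\frac{7165}{33} \approx 217.12$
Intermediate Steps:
$r = \frac{1588}{33}$ ($r = \left(-4764\right) \left(- \frac{1}{99}\right) = \frac{1588}{33} \approx 48.121$)
$r + \left(-29 + 16\right)^{2} = \frac{1588}{33} + \left(-29 + 16\right)^{2} = \frac{1588}{33} + \left(-13\right)^{2} = \frac{1588}{33} + 169 = \frac{7165}{33}$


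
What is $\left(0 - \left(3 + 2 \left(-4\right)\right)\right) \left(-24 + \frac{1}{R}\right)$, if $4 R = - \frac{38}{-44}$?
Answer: $- \frac{1840}{19} \approx -96.842$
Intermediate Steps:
$R = \frac{19}{88}$ ($R = \frac{\left(-38\right) \frac{1}{-44}}{4} = \frac{\left(-38\right) \left(- \frac{1}{44}\right)}{4} = \frac{1}{4} \cdot \frac{19}{22} = \frac{19}{88} \approx 0.21591$)
$\left(0 - \left(3 + 2 \left(-4\right)\right)\right) \left(-24 + \frac{1}{R}\right) = \left(0 - \left(3 + 2 \left(-4\right)\right)\right) \left(-24 + \frac{1}{\frac{19}{88}}\right) = \left(0 - \left(3 - 8\right)\right) \left(-24 + \frac{88}{19}\right) = \left(0 - -5\right) \left(- \frac{368}{19}\right) = \left(0 + 5\right) \left(- \frac{368}{19}\right) = 5 \left(- \frac{368}{19}\right) = - \frac{1840}{19}$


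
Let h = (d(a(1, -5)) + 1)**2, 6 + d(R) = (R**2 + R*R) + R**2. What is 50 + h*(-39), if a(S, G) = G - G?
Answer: -925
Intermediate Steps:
a(S, G) = 0
d(R) = -6 + 3*R**2 (d(R) = -6 + ((R**2 + R*R) + R**2) = -6 + ((R**2 + R**2) + R**2) = -6 + (2*R**2 + R**2) = -6 + 3*R**2)
h = 25 (h = ((-6 + 3*0**2) + 1)**2 = ((-6 + 3*0) + 1)**2 = ((-6 + 0) + 1)**2 = (-6 + 1)**2 = (-5)**2 = 25)
50 + h*(-39) = 50 + 25*(-39) = 50 - 975 = -925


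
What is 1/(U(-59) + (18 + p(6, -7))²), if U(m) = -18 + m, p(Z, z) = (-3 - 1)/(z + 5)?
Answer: 1/323 ≈ 0.0030960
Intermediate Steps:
p(Z, z) = -4/(5 + z)
1/(U(-59) + (18 + p(6, -7))²) = 1/((-18 - 59) + (18 - 4/(5 - 7))²) = 1/(-77 + (18 - 4/(-2))²) = 1/(-77 + (18 - 4*(-½))²) = 1/(-77 + (18 + 2)²) = 1/(-77 + 20²) = 1/(-77 + 400) = 1/323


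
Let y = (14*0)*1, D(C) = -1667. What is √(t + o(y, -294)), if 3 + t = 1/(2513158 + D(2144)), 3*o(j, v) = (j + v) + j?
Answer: 3*I*√70785143204410/2511491 ≈ 10.05*I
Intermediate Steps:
y = 0 (y = 0*1 = 0)
o(j, v) = v/3 + 2*j/3 (o(j, v) = ((j + v) + j)/3 = (v + 2*j)/3 = v/3 + 2*j/3)
t = -7534472/2511491 (t = -3 + 1/(2513158 - 1667) = -3 + 1/2511491 = -7534472/2511491 ≈ -3.0000)
√(t + o(y, -294)) = √(-7534472/2511491 + ((⅓)*(-294) + (⅔)*0)) = √(-7534472/2511491 + (-98 + 0)) = √(-7534472/2511491 - 98) = √(-253660590/2511491) = 3*I*√70785143204410/2511491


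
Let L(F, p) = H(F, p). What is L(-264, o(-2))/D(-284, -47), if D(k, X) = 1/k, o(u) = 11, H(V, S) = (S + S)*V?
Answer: 1649472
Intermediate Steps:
H(V, S) = 2*S*V (H(V, S) = (2*S)*V = 2*S*V)
L(F, p) = 2*F*p (L(F, p) = 2*p*F = 2*F*p)
L(-264, o(-2))/D(-284, -47) = (2*(-264)*11)/(1/(-284)) = -5808/(-1/284) = -5808*(-284) = 1649472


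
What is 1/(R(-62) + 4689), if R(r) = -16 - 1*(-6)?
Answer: 1/4679 ≈ 0.00021372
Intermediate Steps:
R(r) = -10 (R(r) = -16 + 6 = -10)
1/(R(-62) + 4689) = 1/(-10 + 4689) = 1/4679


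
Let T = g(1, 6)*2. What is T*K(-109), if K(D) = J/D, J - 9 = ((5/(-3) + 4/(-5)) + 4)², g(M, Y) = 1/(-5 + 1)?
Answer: 1277/24525 ≈ 0.052069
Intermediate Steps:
g(M, Y) = -¼ (g(M, Y) = 1/(-4) = -¼)
J = 2554/225 (J = 9 + ((5/(-3) + 4/(-5)) + 4)² = 9 + ((5*(-⅓) + 4*(-⅕)) + 4)² = 9 + ((-5/3 - ⅘) + 4)² = 9 + (-37/15 + 4)² = 9 + (23/15)² = 9 + 529/225 = 2554/225 ≈ 11.351)
T = -½ (T = -¼*2 = -½ ≈ -0.50000)
K(D) = 2554/(225*D)
T*K(-109) = -1277/(225*(-109)) = -1277*(-1)/(225*109) = -½*(-2554/24525) = 1277/24525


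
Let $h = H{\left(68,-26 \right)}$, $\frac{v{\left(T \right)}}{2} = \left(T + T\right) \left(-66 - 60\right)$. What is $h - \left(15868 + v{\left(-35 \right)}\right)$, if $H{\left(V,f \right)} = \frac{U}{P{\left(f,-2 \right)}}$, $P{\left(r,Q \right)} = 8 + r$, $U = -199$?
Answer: $- \frac{602945}{18} \approx -33497.0$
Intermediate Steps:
$v{\left(T \right)} = - 504 T$ ($v{\left(T \right)} = 2 \left(T + T\right) \left(-66 - 60\right) = 2 \cdot 2 T \left(-126\right) = 2 \left(- 252 T\right) = - 504 T$)
$H{\left(V,f \right)} = - \frac{199}{8 + f}$
$h = \frac{199}{18}$ ($h = - \frac{199}{8 - 26} = - \frac{199}{-18} = \left(-199\right) \left(- \frac{1}{18}\right) = \frac{199}{18} \approx 11.056$)
$h - \left(15868 + v{\left(-35 \right)}\right) = \frac{199}{18} - \left(15868 - -17640\right) = \frac{199}{18} - \left(15868 + 17640\right) = \frac{199}{18} - 33508 = - \frac{602945}{18}$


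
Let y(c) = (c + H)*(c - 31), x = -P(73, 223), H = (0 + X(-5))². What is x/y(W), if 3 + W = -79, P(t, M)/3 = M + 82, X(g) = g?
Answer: -305/2147 ≈ -0.14206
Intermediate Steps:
H = 25 (H = (0 - 5)² = (-5)² = 25)
P(t, M) = 246 + 3*M (P(t, M) = 3*(M + 82) = 3*(82 + M) = 246 + 3*M)
W = -82 (W = -3 - 79 = -82)
x = -915 (x = -(246 + 3*223) = -(246 + 669) = -1*915 = -915)
y(c) = (-31 + c)*(25 + c) (y(c) = (c + 25)*(c - 31) = (25 + c)*(-31 + c) = (-31 + c)*(25 + c))
x/y(W) = -915/(-775 + (-82)² - 6*(-82)) = -915/(-775 + 6724 + 492) = -915/6441 = -915*1/6441 = -305/2147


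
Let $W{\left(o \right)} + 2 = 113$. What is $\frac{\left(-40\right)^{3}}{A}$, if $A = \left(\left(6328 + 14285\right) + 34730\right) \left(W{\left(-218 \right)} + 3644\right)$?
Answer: $- \frac{12800}{41562593} \approx -0.00030797$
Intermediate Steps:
$W{\left(o \right)} = 111$ ($W{\left(o \right)} = -2 + 113 = 111$)
$A = 207812965$ ($A = \left(\left(6328 + 14285\right) + 34730\right) \left(111 + 3644\right) = \left(20613 + 34730\right) 3755 = 55343 \cdot 3755 = 207812965$)
$\frac{\left(-40\right)^{3}}{A} = \frac{\left(-40\right)^{3}}{207812965} = \left(-64000\right) \frac{1}{207812965} = - \frac{12800}{41562593}$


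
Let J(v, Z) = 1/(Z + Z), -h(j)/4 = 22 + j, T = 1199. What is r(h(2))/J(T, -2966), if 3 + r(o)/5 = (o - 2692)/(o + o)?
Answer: -4100495/12 ≈ -3.4171e+5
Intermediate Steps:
h(j) = -88 - 4*j (h(j) = -4*(22 + j) = -88 - 4*j)
r(o) = -15 + 5*(-2692 + o)/(2*o) (r(o) = -15 + 5*((o - 2692)/(o + o)) = -15 + 5*((-2692 + o)/((2*o))) = -15 + 5*((-2692 + o)*(1/(2*o))) = -15 + 5*((-2692 + o)/(2*o)) = -15 + 5*(-2692 + o)/(2*o))
J(v, Z) = 1/(2*Z)
r(h(2))/J(T, -2966) = (-25/2 - 6730/(-88 - 4*2))/(((½)/(-2966))) = (-25/2 - 6730/(-88 - 8))/(((½)*(-1/2966))) = (-25/2 - 6730/(-96))/(-1/5932) = (-25/2 - 6730*(-1/96))*(-5932) = (-25/2 + 3365/48)*(-5932) = (2765/48)*(-5932) = -4100495/12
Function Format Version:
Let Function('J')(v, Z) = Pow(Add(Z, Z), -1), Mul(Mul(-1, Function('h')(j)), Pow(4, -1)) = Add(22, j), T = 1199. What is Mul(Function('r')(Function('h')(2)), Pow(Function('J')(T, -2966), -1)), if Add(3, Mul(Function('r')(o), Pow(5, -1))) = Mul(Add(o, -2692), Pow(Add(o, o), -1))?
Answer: Rational(-4100495, 12) ≈ -3.4171e+5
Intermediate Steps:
Function('h')(j) = Add(-88, Mul(-4, j)) (Function('h')(j) = Mul(-4, Add(22, j)) = Add(-88, Mul(-4, j)))
Function('r')(o) = Add(-15, Mul(Rational(5, 2), Pow(o, -1), Add(-2692, o))) (Function('r')(o) = Add(-15, Mul(5, Mul(Add(o, -2692), Pow(Add(o, o), -1)))) = Add(-15, Mul(5, Mul(Add(-2692, o), Pow(Mul(2, o), -1)))) = Add(-15, Mul(5, Mul(Add(-2692, o), Mul(Rational(1, 2), Pow(o, -1))))) = Add(-15, Mul(5, Mul(Rational(1, 2), Pow(o, -1), Add(-2692, o)))) = Add(-15, Mul(Rational(5, 2), Pow(o, -1), Add(-2692, o))))
Function('J')(v, Z) = Mul(Rational(1, 2), Pow(Z, -1)) (Function('J')(v, Z) = Pow(Mul(2, Z), -1) = Mul(Rational(1, 2), Pow(Z, -1)))
Mul(Function('r')(Function('h')(2)), Pow(Function('J')(T, -2966), -1)) = Mul(Add(Rational(-25, 2), Mul(-6730, Pow(Add(-88, Mul(-4, 2)), -1))), Pow(Mul(Rational(1, 2), Pow(-2966, -1)), -1)) = Mul(Add(Rational(-25, 2), Mul(-6730, Pow(Add(-88, -8), -1))), Pow(Mul(Rational(1, 2), Rational(-1, 2966)), -1)) = Mul(Add(Rational(-25, 2), Mul(-6730, Pow(-96, -1))), Pow(Rational(-1, 5932), -1)) = Mul(Add(Rational(-25, 2), Mul(-6730, Rational(-1, 96))), -5932) = Mul(Add(Rational(-25, 2), Rational(3365, 48)), -5932) = Mul(Rational(2765, 48), -5932) = Rational(-4100495, 12)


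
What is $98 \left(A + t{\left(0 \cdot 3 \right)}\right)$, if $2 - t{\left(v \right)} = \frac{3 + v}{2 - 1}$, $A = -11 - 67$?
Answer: $-7742$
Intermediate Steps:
$A = -78$
$t{\left(v \right)} = -1 - v$ ($t{\left(v \right)} = 2 - \frac{3 + v}{2 - 1} = 2 - \frac{3 + v}{1} = 2 - \left(3 + v\right) 1 = 2 - \left(3 + v\right) = -1 - v$)
$98 \left(A + t{\left(0 \cdot 3 \right)}\right) = 98 \left(-78 - \left(1 + 0 \cdot 3\right)\right) = 98 \left(-78 - 1\right) = 98 \left(-79\right) = -7742$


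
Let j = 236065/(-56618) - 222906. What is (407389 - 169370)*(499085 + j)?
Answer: 3721776133430583/56618 ≈ 6.5735e+10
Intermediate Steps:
j = -12620727973/56618 (j = 236065*(-1/56618) - 222906 = -236065/56618 - 222906 = -12620727973/56618 ≈ -2.2291e+5)
(407389 - 169370)*(499085 + j) = (407389 - 169370)*(499085 - 12620727973/56618) = 238019*(15636466557/56618) = 3721776133430583/56618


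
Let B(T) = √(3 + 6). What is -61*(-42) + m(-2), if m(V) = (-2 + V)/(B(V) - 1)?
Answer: 2560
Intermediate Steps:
B(T) = 3 (B(T) = √9 = 3)
m(V) = -1 + V/2 (m(V) = (-2 + V)/(3 - 1) = (-2 + V)/2 = (-2 + V)*(½) = -1 + V/2)
-61*(-42) + m(-2) = -61*(-42) + (-1 + (½)*(-2)) = 2562 + (-1 - 1) = 2562 - 2 = 2560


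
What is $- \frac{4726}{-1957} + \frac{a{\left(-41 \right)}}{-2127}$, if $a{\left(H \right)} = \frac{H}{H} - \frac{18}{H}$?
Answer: $\frac{412024819}{170664099} \approx 2.4142$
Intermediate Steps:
$a{\left(H \right)} = 1 - \frac{18}{H}$
$- \frac{4726}{-1957} + \frac{a{\left(-41 \right)}}{-2127} = - \frac{4726}{-1957} + \frac{\frac{1}{-41} \left(-18 - 41\right)}{-2127} = \left(-4726\right) \left(- \frac{1}{1957}\right) + \left(- \frac{1}{41}\right) \left(-59\right) \left(- \frac{1}{2127}\right) = \frac{4726}{1957} + \frac{59}{41} \left(- \frac{1}{2127}\right) = \frac{4726}{1957} - \frac{59}{87207} = \frac{412024819}{170664099}$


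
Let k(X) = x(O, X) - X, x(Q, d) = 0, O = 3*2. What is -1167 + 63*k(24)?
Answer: -2679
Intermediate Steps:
O = 6
k(X) = -X (k(X) = 0 - X = -X)
-1167 + 63*k(24) = -1167 + 63*(-1*24) = -1167 + 63*(-24) = -1167 - 1512 = -2679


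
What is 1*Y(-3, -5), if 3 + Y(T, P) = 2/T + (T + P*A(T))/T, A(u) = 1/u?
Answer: -29/9 ≈ -3.2222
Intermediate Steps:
Y(T, P) = -3 + 2/T + (T + P/T)/T (Y(T, P) = -3 + (2/T + (T + P/T)/T) = -3 + 2/T + (T + P/T)/T)
1*Y(-3, -5) = 1*(-2 + 2/(-3) - 5/(-3)²) = 1*(-2 + 2*(-⅓) - 5*⅑) = 1*(-2 - ⅔ - 5/9) = 1*(-29/9) = -29/9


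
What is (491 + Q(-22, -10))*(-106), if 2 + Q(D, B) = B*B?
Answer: -62434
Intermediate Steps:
Q(D, B) = -2 + B² (Q(D, B) = -2 + B*B = -2 + B²)
(491 + Q(-22, -10))*(-106) = (491 + (-2 + (-10)²))*(-106) = (491 + (-2 + 100))*(-106) = (491 + 98)*(-106) = 589*(-106) = -62434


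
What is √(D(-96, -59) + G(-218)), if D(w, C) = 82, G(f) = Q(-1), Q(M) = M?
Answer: 9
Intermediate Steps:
G(f) = -1
√(D(-96, -59) + G(-218)) = √(82 - 1) = √81 = 9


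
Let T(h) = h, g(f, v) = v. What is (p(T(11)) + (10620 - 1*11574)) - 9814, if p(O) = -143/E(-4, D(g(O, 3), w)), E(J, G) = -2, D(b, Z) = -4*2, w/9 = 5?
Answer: -21393/2 ≈ -10697.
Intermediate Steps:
w = 45 (w = 9*5 = 45)
D(b, Z) = -8
p(O) = 143/2 (p(O) = -143/(-2) = -143*(-½) = 143/2)
(p(T(11)) + (10620 - 1*11574)) - 9814 = (143/2 + (10620 - 1*11574)) - 9814 = (143/2 + (10620 - 11574)) - 9814 = (143/2 - 954) - 9814 = -1765/2 - 9814 = -21393/2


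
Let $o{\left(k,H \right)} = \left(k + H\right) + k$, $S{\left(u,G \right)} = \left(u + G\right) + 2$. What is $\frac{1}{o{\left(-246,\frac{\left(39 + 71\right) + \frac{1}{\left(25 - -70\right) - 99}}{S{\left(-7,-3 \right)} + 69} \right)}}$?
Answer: $- \frac{244}{119609} \approx -0.00204$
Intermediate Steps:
$S{\left(u,G \right)} = 2 + G + u$ ($S{\left(u,G \right)} = \left(G + u\right) + 2 = 2 + G + u$)
$o{\left(k,H \right)} = H + 2 k$ ($o{\left(k,H \right)} = \left(H + k\right) + k = H + 2 k$)
$\frac{1}{o{\left(-246,\frac{\left(39 + 71\right) + \frac{1}{\left(25 - -70\right) - 99}}{S{\left(-7,-3 \right)} + 69} \right)}} = \frac{1}{\frac{\left(39 + 71\right) + \frac{1}{\left(25 - -70\right) - 99}}{\left(2 - 3 - 7\right) + 69} + 2 \left(-246\right)} = \frac{1}{\frac{110 + \frac{1}{\left(25 + 70\right) - 99}}{-8 + 69} - 492} = \frac{1}{\frac{110 + \frac{1}{95 - 99}}{61} - 492} = \frac{1}{\left(110 + \frac{1}{-4}\right) \frac{1}{61} - 492} = \frac{1}{\left(110 - \frac{1}{4}\right) \frac{1}{61} - 492} = \frac{1}{\frac{439}{4} \cdot \frac{1}{61} - 492} = \frac{1}{\frac{439}{244} - 492} = \frac{1}{- \frac{119609}{244}} = - \frac{244}{119609}$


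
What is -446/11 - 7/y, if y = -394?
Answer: -175647/4334 ≈ -40.528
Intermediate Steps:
-446/11 - 7/y = -446/11 - 7/(-394) = -446*1/11 - 7*(-1/394) = -446/11 + 7/394 = -175647/4334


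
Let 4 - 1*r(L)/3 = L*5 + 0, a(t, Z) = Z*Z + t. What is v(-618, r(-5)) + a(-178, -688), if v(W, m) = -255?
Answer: 472911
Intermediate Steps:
a(t, Z) = t + Z² (a(t, Z) = Z² + t = t + Z²)
r(L) = 12 - 15*L (r(L) = 12 - 3*(L*5 + 0) = 12 - 3*(5*L + 0) = 12 - 15*L)
v(-618, r(-5)) + a(-178, -688) = -255 + (-178 + (-688)²) = -255 + (-178 + 473344) = -255 + 473166 = 472911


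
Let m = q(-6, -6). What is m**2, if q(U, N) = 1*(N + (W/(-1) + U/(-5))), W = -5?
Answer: 1/25 ≈ 0.040000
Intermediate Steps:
q(U, N) = 5 + N - U/5 (q(U, N) = 1*(N + (-5/(-1) + U/(-5))) = 1*(N + (-5*(-1) + U*(-1/5))) = 1*(N + (5 - U/5)) = 1*(5 + N - U/5) = 5 + N - U/5)
m = 1/5 (m = 5 - 6 - 1/5*(-6) = 5 - 6 + 6/5 = 1/5 ≈ 0.20000)
m**2 = (1/5)**2 = 1/25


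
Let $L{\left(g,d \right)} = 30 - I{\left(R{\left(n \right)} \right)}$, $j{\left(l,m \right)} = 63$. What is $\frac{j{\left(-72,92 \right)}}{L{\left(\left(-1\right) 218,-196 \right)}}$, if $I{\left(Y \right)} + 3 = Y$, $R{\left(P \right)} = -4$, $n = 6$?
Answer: $\frac{63}{37} \approx 1.7027$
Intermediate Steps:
$I{\left(Y \right)} = -3 + Y$
$L{\left(g,d \right)} = 37$ ($L{\left(g,d \right)} = 30 - \left(-3 - 4\right) = 30 - -7 = 30 + 7 = 37$)
$\frac{j{\left(-72,92 \right)}}{L{\left(\left(-1\right) 218,-196 \right)}} = \frac{63}{37}$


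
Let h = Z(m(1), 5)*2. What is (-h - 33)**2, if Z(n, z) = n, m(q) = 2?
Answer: 1369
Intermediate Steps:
h = 4 (h = 2*2 = 4)
(-h - 33)**2 = (-1*4 - 33)**2 = (-4 - 33)**2 = (-37)**2 = 1369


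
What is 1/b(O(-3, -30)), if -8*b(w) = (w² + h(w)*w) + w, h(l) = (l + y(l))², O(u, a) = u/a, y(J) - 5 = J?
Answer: -4000/1407 ≈ -2.8429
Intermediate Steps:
y(J) = 5 + J
h(l) = (5 + 2*l)² (h(l) = (l + (5 + l))² = (5 + 2*l)²)
b(w) = -w/8 - w²/8 - w*(5 + 2*w)²/8 (b(w) = -((w² + (5 + 2*w)²*w) + w)/8 = -((w² + w*(5 + 2*w)²) + w)/8 = -(w + w² + w*(5 + 2*w)²)/8 = -w/8 - w²/8 - w*(5 + 2*w)²/8)
1/b(O(-3, -30)) = 1/(-(-3/(-30))*(1 - 3/(-30) + (5 + 2*(-3/(-30)))²)/8) = 1/(-(-3*(-1/30))*(1 - 3*(-1/30) + (5 + 2*(-3*(-1/30)))²)/8) = 1/(-⅛*⅒*(1 + ⅒ + (5 + 2*(⅒))²)) = 1/(-⅛*⅒*(1 + ⅒ + (5 + ⅕)²)) = 1/(-⅛*⅒*(1 + ⅒ + (26/5)²)) = 1/(-⅛*⅒*(1 + ⅒ + 676/25)) = 1/(-⅛*⅒*1407/50) = 1/(-1407/4000) = -4000/1407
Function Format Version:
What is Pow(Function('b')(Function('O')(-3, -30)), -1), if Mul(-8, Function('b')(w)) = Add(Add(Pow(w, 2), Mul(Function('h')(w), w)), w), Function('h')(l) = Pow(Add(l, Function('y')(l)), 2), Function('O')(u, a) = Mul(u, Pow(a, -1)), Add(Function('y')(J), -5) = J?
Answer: Rational(-4000, 1407) ≈ -2.8429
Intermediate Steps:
Function('y')(J) = Add(5, J)
Function('h')(l) = Pow(Add(5, Mul(2, l)), 2) (Function('h')(l) = Pow(Add(l, Add(5, l)), 2) = Pow(Add(5, Mul(2, l)), 2))
Function('b')(w) = Add(Mul(Rational(-1, 8), w), Mul(Rational(-1, 8), Pow(w, 2)), Mul(Rational(-1, 8), w, Pow(Add(5, Mul(2, w)), 2))) (Function('b')(w) = Mul(Rational(-1, 8), Add(Add(Pow(w, 2), Mul(Pow(Add(5, Mul(2, w)), 2), w)), w)) = Mul(Rational(-1, 8), Add(Add(Pow(w, 2), Mul(w, Pow(Add(5, Mul(2, w)), 2))), w)) = Mul(Rational(-1, 8), Add(w, Pow(w, 2), Mul(w, Pow(Add(5, Mul(2, w)), 2)))) = Add(Mul(Rational(-1, 8), w), Mul(Rational(-1, 8), Pow(w, 2)), Mul(Rational(-1, 8), w, Pow(Add(5, Mul(2, w)), 2))))
Pow(Function('b')(Function('O')(-3, -30)), -1) = Pow(Mul(Rational(-1, 8), Mul(-3, Pow(-30, -1)), Add(1, Mul(-3, Pow(-30, -1)), Pow(Add(5, Mul(2, Mul(-3, Pow(-30, -1)))), 2))), -1) = Pow(Mul(Rational(-1, 8), Mul(-3, Rational(-1, 30)), Add(1, Mul(-3, Rational(-1, 30)), Pow(Add(5, Mul(2, Mul(-3, Rational(-1, 30)))), 2))), -1) = Pow(Mul(Rational(-1, 8), Rational(1, 10), Add(1, Rational(1, 10), Pow(Add(5, Mul(2, Rational(1, 10))), 2))), -1) = Pow(Mul(Rational(-1, 8), Rational(1, 10), Add(1, Rational(1, 10), Pow(Add(5, Rational(1, 5)), 2))), -1) = Pow(Mul(Rational(-1, 8), Rational(1, 10), Add(1, Rational(1, 10), Pow(Rational(26, 5), 2))), -1) = Pow(Mul(Rational(-1, 8), Rational(1, 10), Add(1, Rational(1, 10), Rational(676, 25))), -1) = Pow(Mul(Rational(-1, 8), Rational(1, 10), Rational(1407, 50)), -1) = Pow(Rational(-1407, 4000), -1) = Rational(-4000, 1407)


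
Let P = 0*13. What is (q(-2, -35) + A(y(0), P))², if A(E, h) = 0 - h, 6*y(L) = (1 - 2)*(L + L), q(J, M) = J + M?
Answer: 1369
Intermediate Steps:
P = 0
y(L) = -L/3 (y(L) = ((1 - 2)*(L + L))/6 = (-2*L)/6 = -L/3)
A(E, h) = -h
(q(-2, -35) + A(y(0), P))² = ((-2 - 35) - 1*0)² = (-37 + 0)² = (-37)² = 1369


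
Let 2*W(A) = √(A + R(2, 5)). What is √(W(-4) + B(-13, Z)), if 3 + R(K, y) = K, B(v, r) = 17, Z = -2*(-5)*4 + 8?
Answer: √(68 + 2*I*√5)/2 ≈ 4.1253 + 0.13551*I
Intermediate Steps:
Z = 48 (Z = 10*4 + 8 = 40 + 8 = 48)
R(K, y) = -3 + K
W(A) = √(-1 + A)/2 (W(A) = √(A + (-3 + 2))/2 = √(A - 1)/2 = √(-1 + A)/2)
√(W(-4) + B(-13, Z)) = √(√(-1 - 4)/2 + 17) = √(√(-5)/2 + 17) = √((I*√5)/2 + 17) = √(I*√5/2 + 17) = √(17 + I*√5/2)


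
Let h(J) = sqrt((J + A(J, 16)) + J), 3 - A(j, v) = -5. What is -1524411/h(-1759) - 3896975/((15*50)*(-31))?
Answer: 155879/930 + 169379*I*sqrt(390)/130 ≈ 167.61 + 25731.0*I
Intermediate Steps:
A(j, v) = 8 (A(j, v) = 3 - 1*(-5) = 3 + 5 = 8)
h(J) = sqrt(8 + 2*J) (h(J) = sqrt((J + 8) + J) = sqrt((8 + J) + J) = sqrt(8 + 2*J))
-1524411/h(-1759) - 3896975/((15*50)*(-31)) = -1524411/sqrt(8 + 2*(-1759)) - 3896975/((15*50)*(-31)) = -1524411/sqrt(8 - 3518) - 3896975/(750*(-31)) = -1524411*(-I*sqrt(390)/1170) - 3896975/(-23250) = -1524411*(-I*sqrt(390)/1170) - 3896975*(-1/23250) = -(-169379)*I*sqrt(390)/130 + 155879/930 = 169379*I*sqrt(390)/130 + 155879/930 = 155879/930 + 169379*I*sqrt(390)/130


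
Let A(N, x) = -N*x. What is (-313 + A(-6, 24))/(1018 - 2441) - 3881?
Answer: -5522494/1423 ≈ -3880.9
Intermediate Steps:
A(N, x) = -N*x
(-313 + A(-6, 24))/(1018 - 2441) - 3881 = (-313 - 1*(-6)*24)/(1018 - 2441) - 3881 = (-313 + 144)/(-1423) - 3881 = -169*(-1/1423) - 3881 = 169/1423 - 3881 = -5522494/1423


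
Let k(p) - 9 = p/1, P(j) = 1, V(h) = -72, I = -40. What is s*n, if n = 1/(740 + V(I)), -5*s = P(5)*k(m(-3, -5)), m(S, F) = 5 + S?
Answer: -11/3340 ≈ -0.0032934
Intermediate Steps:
k(p) = 9 + p (k(p) = 9 + p/1 = 9 + p*1 = 9 + p)
s = -11/5 (s = -(9 + (5 - 3))/5 = -(9 + 2)/5 = -11/5 ≈ -2.2000)
n = 1/668 (n = 1/(740 - 72) = 1/668 ≈ 0.0014970)
s*n = -11/5*1/668 = -11/3340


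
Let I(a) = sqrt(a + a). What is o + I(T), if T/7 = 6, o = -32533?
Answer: -32533 + 2*sqrt(21) ≈ -32524.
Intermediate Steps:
T = 42 (T = 7*6 = 42)
I(a) = sqrt(2)*sqrt(a) (I(a) = sqrt(2*a) = sqrt(2)*sqrt(a))
o + I(T) = -32533 + sqrt(2)*sqrt(42) = -32533 + 2*sqrt(21)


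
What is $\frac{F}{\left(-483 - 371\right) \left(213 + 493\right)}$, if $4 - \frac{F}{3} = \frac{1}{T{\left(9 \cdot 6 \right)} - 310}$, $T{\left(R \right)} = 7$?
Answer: $- \frac{1213}{60895324} \approx -1.9919 \cdot 10^{-5}$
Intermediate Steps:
$F = \frac{1213}{101}$ ($F = 12 - \frac{3}{7 - 310} = 12 - \frac{3}{-303} = 12 - - \frac{1}{101} = 12 + \frac{1}{101} = \frac{1213}{101} \approx 12.01$)
$\frac{F}{\left(-483 - 371\right) \left(213 + 493\right)} = \frac{1213}{101 \left(-483 - 371\right) \left(213 + 493\right)} = \frac{1213}{101 \left(\left(-854\right) 706\right)} = \frac{1213}{101 \left(-602924\right)} = \frac{1213}{101} \left(- \frac{1}{602924}\right) = - \frac{1213}{60895324}$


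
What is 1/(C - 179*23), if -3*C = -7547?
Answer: -3/4804 ≈ -0.00062448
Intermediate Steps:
C = 7547/3 (C = -1/3*(-7547) = 7547/3 ≈ 2515.7)
1/(C - 179*23) = 1/(7547/3 - 179*23) = 1/(7547/3 - 4117) = 1/(-4804/3) = -3/4804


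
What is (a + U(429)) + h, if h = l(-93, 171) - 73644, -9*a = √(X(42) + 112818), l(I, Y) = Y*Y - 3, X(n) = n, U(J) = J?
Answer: -43977 - 2*√3135/3 ≈ -44014.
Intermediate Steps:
l(I, Y) = -3 + Y² (l(I, Y) = Y² - 3 = -3 + Y²)
a = -2*√3135/3 (a = -√(42 + 112818)/9 = -2*√3135/3 ≈ -37.327)
h = -44406 (h = (-3 + 171²) - 73644 = (-3 + 29241) - 73644 = 29238 - 73644 = -44406)
(a + U(429)) + h = (-2*√3135/3 + 429) - 44406 = (429 - 2*√3135/3) - 44406 = -43977 - 2*√3135/3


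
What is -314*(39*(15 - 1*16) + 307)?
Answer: -84152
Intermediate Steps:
-314*(39*(15 - 1*16) + 307) = -314*(39*(15 - 16) + 307) = -314*(39*(-1) + 307) = -314*(-39 + 307) = -314*268 = -84152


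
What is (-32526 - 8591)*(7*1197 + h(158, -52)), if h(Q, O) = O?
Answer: -342381259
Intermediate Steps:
(-32526 - 8591)*(7*1197 + h(158, -52)) = (-32526 - 8591)*(7*1197 - 52) = -41117*(8379 - 52) = -41117*8327 = -342381259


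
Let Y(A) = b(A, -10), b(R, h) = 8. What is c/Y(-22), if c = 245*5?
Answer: 1225/8 ≈ 153.13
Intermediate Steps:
c = 1225
Y(A) = 8
c/Y(-22) = 1225/8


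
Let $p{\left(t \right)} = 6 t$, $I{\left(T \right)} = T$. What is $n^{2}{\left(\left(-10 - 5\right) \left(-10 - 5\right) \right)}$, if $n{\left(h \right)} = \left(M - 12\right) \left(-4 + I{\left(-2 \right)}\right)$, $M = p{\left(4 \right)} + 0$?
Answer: $5184$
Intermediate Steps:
$M = 24$ ($M = 6 \cdot 4 + 0 = 24 + 0 = 24$)
$n{\left(h \right)} = -72$ ($n{\left(h \right)} = \left(24 - 12\right) \left(-4 - 2\right) = 12 \left(-6\right) = -72$)
$n^{2}{\left(\left(-10 - 5\right) \left(-10 - 5\right) \right)} = \left(-72\right)^{2} = 5184$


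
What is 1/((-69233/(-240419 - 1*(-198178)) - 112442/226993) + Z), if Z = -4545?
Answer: -504653227/2293071772302 ≈ -0.00022008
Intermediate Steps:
1/((-69233/(-240419 - 1*(-198178)) - 112442/226993) + Z) = 1/((-69233/(-240419 - 1*(-198178)) - 112442/226993) - 4545) = 1/((-69233/(-240419 + 198178) - 112442*1/226993) - 4545) = 1/((-69233/(-42241) - 5918/11947) - 4545) = 1/((-69233*(-1/42241) - 5918/11947) - 4545) = 1/((69233/42241 - 5918/11947) - 4545) = 1/(577144413/504653227 - 4545) = 1/(-2293071772302/504653227) = -504653227/2293071772302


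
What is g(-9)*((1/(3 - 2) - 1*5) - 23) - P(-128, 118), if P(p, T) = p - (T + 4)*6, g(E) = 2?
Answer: 806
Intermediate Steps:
P(p, T) = -24 + p - 6*T (P(p, T) = p - (4 + T)*6 = p - (24 + 6*T) = p + (-24 - 6*T) = -24 + p - 6*T)
g(-9)*((1/(3 - 2) - 1*5) - 23) - P(-128, 118) = 2*((1/(3 - 2) - 1*5) - 23) - (-24 - 128 - 6*118) = 2*((1/1 - 5) - 23) - (-24 - 128 - 708) = 2*((1 - 5) - 23) - 1*(-860) = 2*(-4 - 23) + 860 = 2*(-27) + 860 = -54 + 860 = 806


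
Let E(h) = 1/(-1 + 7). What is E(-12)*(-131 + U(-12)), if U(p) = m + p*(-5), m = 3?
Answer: -34/3 ≈ -11.333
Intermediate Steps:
U(p) = 3 - 5*p (U(p) = 3 + p*(-5) = 3 - 5*p)
E(h) = ⅙ (E(h) = 1/6 = ⅙)
E(-12)*(-131 + U(-12)) = (-131 + (3 - 5*(-12)))/6 = (-131 + (3 + 60))/6 = (-131 + 63)/6 = (⅙)*(-68) = -34/3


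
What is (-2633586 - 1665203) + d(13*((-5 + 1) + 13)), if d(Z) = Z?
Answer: -4298672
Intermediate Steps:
(-2633586 - 1665203) + d(13*((-5 + 1) + 13)) = (-2633586 - 1665203) + 13*((-5 + 1) + 13) = -4298789 + 13*(-4 + 13) = -4298789 + 13*9 = -4298789 + 117 = -4298672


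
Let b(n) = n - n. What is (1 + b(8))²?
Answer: 1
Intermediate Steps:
b(n) = 0
(1 + b(8))² = (1 + 0)² = 1² = 1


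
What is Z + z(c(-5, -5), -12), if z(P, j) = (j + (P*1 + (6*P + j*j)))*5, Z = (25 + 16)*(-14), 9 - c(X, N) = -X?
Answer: 226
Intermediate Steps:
c(X, N) = 9 + X (c(X, N) = 9 - (-1)*X = 9 + X)
Z = -574 (Z = 41*(-14) = -574)
z(P, j) = 5*j + 5*j**2 + 35*P (z(P, j) = (j + (P + (6*P + j**2)))*5 = (j + (P + (j**2 + 6*P)))*5 = (j + (j**2 + 7*P))*5 = (j + j**2 + 7*P)*5 = 5*j + 5*j**2 + 35*P)
Z + z(c(-5, -5), -12) = -574 + (5*(-12) + 5*(-12)**2 + 35*(9 - 5)) = -574 + (-60 + 5*144 + 35*4) = -574 + (-60 + 720 + 140) = -574 + 800 = 226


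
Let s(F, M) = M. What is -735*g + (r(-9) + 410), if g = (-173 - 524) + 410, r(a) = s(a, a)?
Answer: 211346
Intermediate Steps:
r(a) = a
g = -287 (g = -697 + 410 = -287)
-735*g + (r(-9) + 410) = -735*(-287) + (-9 + 410) = 210945 + 401 = 211346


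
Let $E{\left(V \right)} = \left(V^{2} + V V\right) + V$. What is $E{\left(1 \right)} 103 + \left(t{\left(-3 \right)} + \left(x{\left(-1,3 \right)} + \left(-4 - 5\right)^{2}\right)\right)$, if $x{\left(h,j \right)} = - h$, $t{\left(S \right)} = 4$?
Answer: $395$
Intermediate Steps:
$E{\left(V \right)} = V + 2 V^{2}$ ($E{\left(V \right)} = \left(V^{2} + V^{2}\right) + V = 2 V^{2} + V = V + 2 V^{2}$)
$E{\left(1 \right)} 103 + \left(t{\left(-3 \right)} + \left(x{\left(-1,3 \right)} + \left(-4 - 5\right)^{2}\right)\right) = 1 \left(1 + 2 \cdot 1\right) 103 - \left(-5 - \left(-4 - 5\right)^{2}\right) = 1 \left(1 + 2\right) 103 + \left(4 + \left(1 + \left(-9\right)^{2}\right)\right) = 1 \cdot 3 \cdot 103 + \left(4 + \left(1 + 81\right)\right) = 3 \cdot 103 + \left(4 + 82\right) = 309 + 86 = 395$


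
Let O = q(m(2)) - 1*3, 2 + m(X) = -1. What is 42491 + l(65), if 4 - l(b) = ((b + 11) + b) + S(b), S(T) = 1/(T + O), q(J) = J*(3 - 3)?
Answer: 2625947/62 ≈ 42354.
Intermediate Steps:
m(X) = -3 (m(X) = -2 - 1 = -3)
q(J) = 0 (q(J) = J*0 = 0)
O = -3 (O = 0 - 1*3 = 0 - 3 = -3)
S(T) = 1/(-3 + T) (S(T) = 1/(T - 3) = 1/(-3 + T))
l(b) = -7 - 1/(-3 + b) - 2*b (l(b) = 4 - (((b + 11) + b) + 1/(-3 + b)) = 4 - (((11 + b) + b) + 1/(-3 + b)) = 4 - ((11 + 2*b) + 1/(-3 + b)) = 4 - (11 + 1/(-3 + b) + 2*b) = 4 + (-11 - 1/(-3 + b) - 2*b) = -7 - 1/(-3 + b) - 2*b)
42491 + l(65) = 42491 + (20 - 1*65 - 2*65²)/(-3 + 65) = 42491 + (20 - 65 - 2*4225)/62 = 42491 + (20 - 65 - 8450)/62 = 42491 + (1/62)*(-8495) = 42491 - 8495/62 = 2625947/62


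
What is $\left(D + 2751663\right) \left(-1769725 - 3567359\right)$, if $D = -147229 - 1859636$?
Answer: $-3975049489032$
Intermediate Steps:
$D = -2006865$ ($D = -147229 - 1859636 = -2006865$)
$\left(D + 2751663\right) \left(-1769725 - 3567359\right) = \left(-2006865 + 2751663\right) \left(-1769725 - 3567359\right) = 744798 \left(-5337084\right) = -3975049489032$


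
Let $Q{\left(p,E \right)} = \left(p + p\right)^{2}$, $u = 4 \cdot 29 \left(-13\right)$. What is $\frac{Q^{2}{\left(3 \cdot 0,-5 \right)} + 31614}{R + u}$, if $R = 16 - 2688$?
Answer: $- \frac{1437}{190} \approx -7.5632$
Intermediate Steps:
$u = -1508$ ($u = 116 \left(-13\right) = -1508$)
$Q{\left(p,E \right)} = 4 p^{2}$ ($Q{\left(p,E \right)} = \left(2 p\right)^{2} = 4 p^{2}$)
$R = -2672$ ($R = 16 - 2688 = -2672$)
$\frac{Q^{2}{\left(3 \cdot 0,-5 \right)} + 31614}{R + u} = \frac{\left(4 \left(3 \cdot 0\right)^{2}\right)^{2} + 31614}{-2672 - 1508} = \frac{\left(4 \cdot 0^{2}\right)^{2} + 31614}{-4180} = \left(\left(4 \cdot 0\right)^{2} + 31614\right) \left(- \frac{1}{4180}\right) = \left(0^{2} + 31614\right) \left(- \frac{1}{4180}\right) = \left(0 + 31614\right) \left(- \frac{1}{4180}\right) = 31614 \left(- \frac{1}{4180}\right) = - \frac{1437}{190}$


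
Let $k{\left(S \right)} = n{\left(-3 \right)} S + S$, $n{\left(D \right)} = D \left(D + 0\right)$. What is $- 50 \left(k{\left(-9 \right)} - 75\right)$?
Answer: $8250$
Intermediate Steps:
$n{\left(D \right)} = D^{2}$ ($n{\left(D \right)} = D D = D^{2}$)
$k{\left(S \right)} = 10 S$ ($k{\left(S \right)} = \left(-3\right)^{2} S + S = 9 S + S = 10 S$)
$- 50 \left(k{\left(-9 \right)} - 75\right) = - 50 \left(10 \left(-9\right) - 75\right) = - 50 \left(-90 - 75\right) = \left(-50\right) \left(-165\right) = 8250$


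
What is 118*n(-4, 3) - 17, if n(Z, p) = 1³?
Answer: 101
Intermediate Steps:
n(Z, p) = 1
118*n(-4, 3) - 17 = 118*1 - 17 = 118 - 17 = 101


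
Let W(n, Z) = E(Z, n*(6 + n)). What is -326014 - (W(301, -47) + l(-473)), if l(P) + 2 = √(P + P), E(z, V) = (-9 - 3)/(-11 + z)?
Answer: -9454354/29 - I*√946 ≈ -3.2601e+5 - 30.757*I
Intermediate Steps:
E(z, V) = -12/(-11 + z)
l(P) = -2 + √2*√P (l(P) = -2 + √(P + P) = -2 + √(2*P) = -2 + √2*√P)
W(n, Z) = -12/(-11 + Z)
-326014 - (W(301, -47) + l(-473)) = -326014 - (-12/(-11 - 47) + (-2 + √2*√(-473))) = -326014 - (-12/(-58) + (-2 + √2*(I*√473))) = -326014 - (-12*(-1/58) + (-2 + I*√946)) = -326014 - (6/29 + (-2 + I*√946)) = -326014 - (-52/29 + I*√946) = -326014 + (52/29 - I*√946) = -9454354/29 - I*√946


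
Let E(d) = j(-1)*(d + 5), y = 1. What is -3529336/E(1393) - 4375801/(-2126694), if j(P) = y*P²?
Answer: -416650018077/165173234 ≈ -2522.5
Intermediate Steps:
j(P) = P² (j(P) = 1*P² = P²)
E(d) = 5 + d (E(d) = (-1)²*(d + 5) = 1*(5 + d) = 5 + d)
-3529336/E(1393) - 4375801/(-2126694) = -3529336/(5 + 1393) - 4375801/(-2126694) = -3529336/1398 - 4375801*(-1/2126694) = -3529336*1/1398 + 4375801/2126694 = -1764668/699 + 4375801/2126694 = -416650018077/165173234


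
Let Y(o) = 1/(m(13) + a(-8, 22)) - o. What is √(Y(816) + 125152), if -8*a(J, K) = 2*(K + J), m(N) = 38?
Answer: √591963834/69 ≈ 352.61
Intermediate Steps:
a(J, K) = -J/4 - K/4 (a(J, K) = -(K + J)/4 = -(J + K)/4 = -(2*J + 2*K)/8 = -J/4 - K/4)
Y(o) = 2/69 - o (Y(o) = 1/(38 + (-¼*(-8) - ¼*22)) - o = 1/(38 + (2 - 11/2)) - o = 1/(38 - 7/2) - o = 1/(69/2) - o = 2/69 - o)
√(Y(816) + 125152) = √((2/69 - 1*816) + 125152) = √((2/69 - 816) + 125152) = √(-56302/69 + 125152) = √(8579186/69) = √591963834/69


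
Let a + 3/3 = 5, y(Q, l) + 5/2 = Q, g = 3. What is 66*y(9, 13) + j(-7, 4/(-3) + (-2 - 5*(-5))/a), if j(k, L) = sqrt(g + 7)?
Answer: 429 + sqrt(10) ≈ 432.16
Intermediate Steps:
y(Q, l) = -5/2 + Q
a = 4 (a = -1 + 5 = 4)
j(k, L) = sqrt(10) (j(k, L) = sqrt(3 + 7) = sqrt(10))
66*y(9, 13) + j(-7, 4/(-3) + (-2 - 5*(-5))/a) = 66*(-5/2 + 9) + sqrt(10) = 66*(13/2) + sqrt(10) = 429 + sqrt(10)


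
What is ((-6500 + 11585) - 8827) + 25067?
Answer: 21325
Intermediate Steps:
((-6500 + 11585) - 8827) + 25067 = (5085 - 8827) + 25067 = -3742 + 25067 = 21325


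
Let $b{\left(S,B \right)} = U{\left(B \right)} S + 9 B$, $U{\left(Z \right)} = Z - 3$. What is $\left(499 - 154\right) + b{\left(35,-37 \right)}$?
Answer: $-1388$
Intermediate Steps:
$U{\left(Z \right)} = -3 + Z$
$b{\left(S,B \right)} = 9 B + S \left(-3 + B\right)$ ($b{\left(S,B \right)} = \left(-3 + B\right) S + 9 B = S \left(-3 + B\right) + 9 B = 9 B + S \left(-3 + B\right)$)
$\left(499 - 154\right) + b{\left(35,-37 \right)} = \left(499 - 154\right) + \left(9 \left(-37\right) + 35 \left(-3 - 37\right)\right) = 345 + \left(-333 + 35 \left(-40\right)\right) = 345 - 1733 = -1388$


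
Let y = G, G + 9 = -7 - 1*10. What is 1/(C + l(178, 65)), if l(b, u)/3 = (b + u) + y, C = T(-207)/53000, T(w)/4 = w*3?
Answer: 13250/8625129 ≈ 0.0015362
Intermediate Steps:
T(w) = 12*w (T(w) = 4*(w*3) = 4*(3*w) = 12*w)
G = -26 (G = -9 + (-7 - 1*10) = -9 + (-7 - 10) = -9 - 17 = -26)
C = -621/13250 (C = (12*(-207))/53000 = -2484*1/53000 = -621/13250 ≈ -0.046868)
y = -26
l(b, u) = -78 + 3*b + 3*u (l(b, u) = 3*((b + u) - 26) = 3*(-26 + b + u) = -78 + 3*b + 3*u)
1/(C + l(178, 65)) = 1/(-621/13250 + (-78 + 3*178 + 3*65)) = 1/(-621/13250 + (-78 + 534 + 195)) = 1/(-621/13250 + 651) = 1/(8625129/13250) = 13250/8625129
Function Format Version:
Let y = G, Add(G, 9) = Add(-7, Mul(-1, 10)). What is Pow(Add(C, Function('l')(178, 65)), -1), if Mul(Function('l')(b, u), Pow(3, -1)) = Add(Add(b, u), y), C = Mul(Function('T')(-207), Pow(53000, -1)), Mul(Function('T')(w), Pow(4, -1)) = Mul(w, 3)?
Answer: Rational(13250, 8625129) ≈ 0.0015362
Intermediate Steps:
Function('T')(w) = Mul(12, w) (Function('T')(w) = Mul(4, Mul(w, 3)) = Mul(4, Mul(3, w)) = Mul(12, w))
G = -26 (G = Add(-9, Add(-7, Mul(-1, 10))) = Add(-9, Add(-7, -10)) = Add(-9, -17) = -26)
C = Rational(-621, 13250) (C = Mul(Mul(12, -207), Pow(53000, -1)) = Mul(-2484, Rational(1, 53000)) = Rational(-621, 13250) ≈ -0.046868)
y = -26
Function('l')(b, u) = Add(-78, Mul(3, b), Mul(3, u)) (Function('l')(b, u) = Mul(3, Add(Add(b, u), -26)) = Mul(3, Add(-26, b, u)) = Add(-78, Mul(3, b), Mul(3, u)))
Pow(Add(C, Function('l')(178, 65)), -1) = Pow(Add(Rational(-621, 13250), Add(-78, Mul(3, 178), Mul(3, 65))), -1) = Pow(Add(Rational(-621, 13250), Add(-78, 534, 195)), -1) = Pow(Add(Rational(-621, 13250), 651), -1) = Pow(Rational(8625129, 13250), -1) = Rational(13250, 8625129)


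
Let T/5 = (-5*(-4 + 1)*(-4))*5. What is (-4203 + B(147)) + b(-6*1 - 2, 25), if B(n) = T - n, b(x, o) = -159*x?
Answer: -4578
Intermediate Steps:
T = -1500 (T = 5*((-5*(-4 + 1)*(-4))*5) = 5*((-5*(-3)*(-4))*5) = 5*((15*(-4))*5) = 5*(-60*5) = 5*(-300) = -1500)
B(n) = -1500 - n
(-4203 + B(147)) + b(-6*1 - 2, 25) = (-4203 + (-1500 - 1*147)) - 159*(-6*1 - 2) = (-4203 + (-1500 - 147)) - 159*(-6 - 2) = (-4203 - 1647) - 159*(-8) = -5850 + 1272 = -4578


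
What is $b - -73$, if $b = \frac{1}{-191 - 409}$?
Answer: $\frac{43799}{600} \approx 72.998$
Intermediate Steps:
$b = - \frac{1}{600}$ ($b = \frac{1}{-600} = - \frac{1}{600} \approx -0.0016667$)
$b - -73 = - \frac{1}{600} - -73 = - \frac{1}{600} + 73 = \frac{43799}{600}$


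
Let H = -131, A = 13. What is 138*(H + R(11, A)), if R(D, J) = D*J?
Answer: 1656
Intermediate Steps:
138*(H + R(11, A)) = 138*(-131 + 11*13) = 138*(-131 + 143) = 138*12 = 1656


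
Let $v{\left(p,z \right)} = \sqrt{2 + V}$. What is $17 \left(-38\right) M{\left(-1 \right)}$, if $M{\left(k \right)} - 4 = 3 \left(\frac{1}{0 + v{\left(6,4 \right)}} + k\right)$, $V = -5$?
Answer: $-646 + 646 i \sqrt{3} \approx -646.0 + 1118.9 i$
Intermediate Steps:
$v{\left(p,z \right)} = i \sqrt{3}$ ($v{\left(p,z \right)} = \sqrt{2 - 5} = \sqrt{-3} = i \sqrt{3}$)
$M{\left(k \right)} = 4 + 3 k - i \sqrt{3}$ ($M{\left(k \right)} = 4 + 3 \left(\frac{1}{0 + i \sqrt{3}} + k\right) = 4 + 3 \left(\frac{1}{i \sqrt{3}} + k\right) = 4 + 3 \left(- \frac{i \sqrt{3}}{3} + k\right) = 4 + 3 \left(k - \frac{i \sqrt{3}}{3}\right) = 4 + \left(3 k - i \sqrt{3}\right) = 4 + 3 k - i \sqrt{3}$)
$17 \left(-38\right) M{\left(-1 \right)} = 17 \left(-38\right) \left(4 + 3 \left(-1\right) - i \sqrt{3}\right) = - 646 \left(4 - 3 - i \sqrt{3}\right) = - 646 \left(1 - i \sqrt{3}\right) = -646 + 646 i \sqrt{3}$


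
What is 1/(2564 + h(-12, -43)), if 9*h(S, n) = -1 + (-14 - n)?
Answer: 9/23104 ≈ 0.00038954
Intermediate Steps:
h(S, n) = -5/3 - n/9 (h(S, n) = (-1 + (-14 - n))/9 = (-15 - n)/9 = -5/3 - n/9)
1/(2564 + h(-12, -43)) = 1/(2564 + (-5/3 - ⅑*(-43))) = 1/(2564 + (-5/3 + 43/9)) = 1/(2564 + 28/9) = 1/(23104/9) = 9/23104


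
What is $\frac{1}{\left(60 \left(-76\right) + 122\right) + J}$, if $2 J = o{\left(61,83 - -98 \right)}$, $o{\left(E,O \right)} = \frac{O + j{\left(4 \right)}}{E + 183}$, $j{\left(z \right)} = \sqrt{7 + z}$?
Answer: $- \frac{528397372}{2344831553479} - \frac{244 \sqrt{11}}{2344831553479} \approx -0.00022535$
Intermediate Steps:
$o{\left(E,O \right)} = \frac{O + \sqrt{11}}{183 + E}$ ($o{\left(E,O \right)} = \frac{O + \sqrt{7 + 4}}{E + 183} = \frac{O + \sqrt{11}}{183 + E}$)
$J = \frac{181}{488} + \frac{\sqrt{11}}{488}$ ($J = \frac{\frac{1}{183 + 61} \left(\left(83 - -98\right) + \sqrt{11}\right)}{2} = \frac{\frac{1}{244} \left(\left(83 + 98\right) + \sqrt{11}\right)}{2} = \frac{\frac{1}{244} \left(181 + \sqrt{11}\right)}{2} = \frac{\frac{181}{244} + \frac{\sqrt{11}}{244}}{2} = \frac{181}{488} + \frac{\sqrt{11}}{488} \approx 0.3777$)
$\frac{1}{\left(60 \left(-76\right) + 122\right) + J} = \frac{1}{\left(60 \left(-76\right) + 122\right) + \left(\frac{181}{488} + \frac{\sqrt{11}}{488}\right)} = \frac{1}{\left(-4560 + 122\right) + \left(\frac{181}{488} + \frac{\sqrt{11}}{488}\right)} = \frac{1}{-4438 + \left(\frac{181}{488} + \frac{\sqrt{11}}{488}\right)} = \frac{1}{- \frac{2165563}{488} + \frac{\sqrt{11}}{488}}$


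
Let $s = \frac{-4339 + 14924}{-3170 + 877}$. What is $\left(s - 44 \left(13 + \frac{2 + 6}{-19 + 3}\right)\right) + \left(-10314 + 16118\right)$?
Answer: $\frac{12036837}{2293} \approx 5249.4$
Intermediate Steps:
$s = - \frac{10585}{2293}$ ($s = \frac{10585}{-2293} = 10585 \left(- \frac{1}{2293}\right) = - \frac{10585}{2293} \approx -4.6162$)
$\left(s - 44 \left(13 + \frac{2 + 6}{-19 + 3}\right)\right) + \left(-10314 + 16118\right) = \left(- \frac{10585}{2293} - 44 \left(13 + \frac{2 + 6}{-19 + 3}\right)\right) + \left(-10314 + 16118\right) = \left(- \frac{10585}{2293} - 44 \left(13 + \frac{8}{-16}\right)\right) + 5804 = \left(- \frac{10585}{2293} - 44 \left(13 + 8 \left(- \frac{1}{16}\right)\right)\right) + 5804 = \left(- \frac{10585}{2293} - 44 \left(13 - \frac{1}{2}\right)\right) + 5804 = \left(- \frac{10585}{2293} - 550\right) + 5804 = - \frac{1271735}{2293} + 5804 = \frac{12036837}{2293}$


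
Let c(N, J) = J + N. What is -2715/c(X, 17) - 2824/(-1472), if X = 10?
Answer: -163343/1656 ≈ -98.637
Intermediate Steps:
-2715/c(X, 17) - 2824/(-1472) = -2715/(17 + 10) - 2824/(-1472) = -2715/27 - 2824*(-1/1472) = -2715*1/27 + 353/184 = -905/9 + 353/184 = -163343/1656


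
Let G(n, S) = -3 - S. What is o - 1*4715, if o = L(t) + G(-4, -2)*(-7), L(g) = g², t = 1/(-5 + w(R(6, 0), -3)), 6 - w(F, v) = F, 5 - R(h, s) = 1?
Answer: -42371/9 ≈ -4707.9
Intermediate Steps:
R(h, s) = 4 (R(h, s) = 5 - 1*1 = 5 - 1 = 4)
w(F, v) = 6 - F
t = -⅓ (t = 1/(-5 + (6 - 1*4)) = 1/(-5 + (6 - 4)) = 1/(-5 + 2) = 1/(-3) = -⅓ ≈ -0.33333)
o = 64/9 (o = (-⅓)² + (-3 - 1*(-2))*(-7) = ⅑ + (-3 + 2)*(-7) = ⅑ - 1*(-7) = ⅑ + 7 = 64/9 ≈ 7.1111)
o - 1*4715 = 64/9 - 1*4715 = 64/9 - 4715 = -42371/9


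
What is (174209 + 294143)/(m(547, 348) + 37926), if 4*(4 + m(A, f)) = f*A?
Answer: 468352/85511 ≈ 5.4771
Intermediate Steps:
m(A, f) = -4 + A*f/4 (m(A, f) = -4 + (f*A)/4 = -4 + (A*f)/4 = -4 + A*f/4)
(174209 + 294143)/(m(547, 348) + 37926) = (174209 + 294143)/((-4 + (¼)*547*348) + 37926) = 468352/((-4 + 47589) + 37926) = 468352/(47585 + 37926) = 468352/85511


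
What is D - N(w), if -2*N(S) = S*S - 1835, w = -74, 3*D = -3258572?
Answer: -6506221/6 ≈ -1.0844e+6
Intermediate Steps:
D = -3258572/3 (D = (⅓)*(-3258572) = -3258572/3 ≈ -1.0862e+6)
N(S) = 1835/2 - S²/2 (N(S) = -(S*S - 1835)/2 = -(S² - 1835)/2 = -(-1835 + S²)/2 = 1835/2 - S²/2)
D - N(w) = -3258572/3 - (1835/2 - ½*(-74)²) = -3258572/3 - (1835/2 - ½*5476) = -3258572/3 - (1835/2 - 2738) = -3258572/3 - 1*(-3641/2) = -3258572/3 + 3641/2 = -6506221/6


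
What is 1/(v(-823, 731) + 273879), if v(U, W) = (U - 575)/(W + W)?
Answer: 731/200204850 ≈ 3.6513e-6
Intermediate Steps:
v(U, W) = (-575 + U)/(2*W) (v(U, W) = (-575 + U)/((2*W)) = (-575 + U)*(1/(2*W)) = (-575 + U)/(2*W))
1/(v(-823, 731) + 273879) = 1/((½)*(-575 - 823)/731 + 273879) = 1/((½)*(1/731)*(-1398) + 273879) = 1/(-699/731 + 273879) = 1/(200204850/731) = 731/200204850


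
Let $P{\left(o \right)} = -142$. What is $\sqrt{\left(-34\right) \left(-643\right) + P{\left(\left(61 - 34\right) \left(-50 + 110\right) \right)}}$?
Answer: $2 \sqrt{5430} \approx 147.38$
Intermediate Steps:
$\sqrt{\left(-34\right) \left(-643\right) + P{\left(\left(61 - 34\right) \left(-50 + 110\right) \right)}} = \sqrt{\left(-34\right) \left(-643\right) - 142} = \sqrt{21862 - 142} = \sqrt{21720} = 2 \sqrt{5430}$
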